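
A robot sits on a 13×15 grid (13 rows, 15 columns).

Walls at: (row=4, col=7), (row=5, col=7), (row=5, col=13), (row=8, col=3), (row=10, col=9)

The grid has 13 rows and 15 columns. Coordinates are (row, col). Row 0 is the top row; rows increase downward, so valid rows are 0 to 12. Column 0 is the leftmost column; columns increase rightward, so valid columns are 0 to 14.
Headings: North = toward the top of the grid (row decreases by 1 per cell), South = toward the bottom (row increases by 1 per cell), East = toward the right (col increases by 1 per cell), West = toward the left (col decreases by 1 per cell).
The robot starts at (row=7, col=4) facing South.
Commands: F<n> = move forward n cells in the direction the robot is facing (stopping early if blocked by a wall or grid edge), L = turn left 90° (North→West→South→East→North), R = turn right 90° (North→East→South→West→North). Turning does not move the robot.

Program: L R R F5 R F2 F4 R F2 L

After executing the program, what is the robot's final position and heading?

Answer: Final position: (row=1, col=2), facing North

Derivation:
Start: (row=7, col=4), facing South
  L: turn left, now facing East
  R: turn right, now facing South
  R: turn right, now facing West
  F5: move forward 4/5 (blocked), now at (row=7, col=0)
  R: turn right, now facing North
  F2: move forward 2, now at (row=5, col=0)
  F4: move forward 4, now at (row=1, col=0)
  R: turn right, now facing East
  F2: move forward 2, now at (row=1, col=2)
  L: turn left, now facing North
Final: (row=1, col=2), facing North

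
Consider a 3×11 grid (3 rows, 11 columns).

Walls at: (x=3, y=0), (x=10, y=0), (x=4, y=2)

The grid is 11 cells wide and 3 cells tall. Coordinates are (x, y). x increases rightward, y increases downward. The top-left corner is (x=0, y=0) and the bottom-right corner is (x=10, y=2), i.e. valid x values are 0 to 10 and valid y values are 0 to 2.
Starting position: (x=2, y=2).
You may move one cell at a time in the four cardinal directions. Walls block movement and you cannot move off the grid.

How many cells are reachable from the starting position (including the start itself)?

Answer: Reachable cells: 30

Derivation:
BFS flood-fill from (x=2, y=2):
  Distance 0: (x=2, y=2)
  Distance 1: (x=2, y=1), (x=1, y=2), (x=3, y=2)
  Distance 2: (x=2, y=0), (x=1, y=1), (x=3, y=1), (x=0, y=2)
  Distance 3: (x=1, y=0), (x=0, y=1), (x=4, y=1)
  Distance 4: (x=0, y=0), (x=4, y=0), (x=5, y=1)
  Distance 5: (x=5, y=0), (x=6, y=1), (x=5, y=2)
  Distance 6: (x=6, y=0), (x=7, y=1), (x=6, y=2)
  Distance 7: (x=7, y=0), (x=8, y=1), (x=7, y=2)
  Distance 8: (x=8, y=0), (x=9, y=1), (x=8, y=2)
  Distance 9: (x=9, y=0), (x=10, y=1), (x=9, y=2)
  Distance 10: (x=10, y=2)
Total reachable: 30 (grid has 30 open cells total)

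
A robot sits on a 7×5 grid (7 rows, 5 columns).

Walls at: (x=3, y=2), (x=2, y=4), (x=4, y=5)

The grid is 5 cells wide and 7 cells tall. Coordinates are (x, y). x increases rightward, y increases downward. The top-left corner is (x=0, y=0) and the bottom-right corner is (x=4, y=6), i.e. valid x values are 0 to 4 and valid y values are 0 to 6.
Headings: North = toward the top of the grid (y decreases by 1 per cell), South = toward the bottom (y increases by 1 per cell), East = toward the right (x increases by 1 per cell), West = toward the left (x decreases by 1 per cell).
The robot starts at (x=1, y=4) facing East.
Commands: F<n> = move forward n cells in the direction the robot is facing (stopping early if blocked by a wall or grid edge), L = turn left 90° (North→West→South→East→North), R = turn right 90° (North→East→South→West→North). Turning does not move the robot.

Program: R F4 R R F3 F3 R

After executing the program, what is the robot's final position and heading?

Start: (x=1, y=4), facing East
  R: turn right, now facing South
  F4: move forward 2/4 (blocked), now at (x=1, y=6)
  R: turn right, now facing West
  R: turn right, now facing North
  F3: move forward 3, now at (x=1, y=3)
  F3: move forward 3, now at (x=1, y=0)
  R: turn right, now facing East
Final: (x=1, y=0), facing East

Answer: Final position: (x=1, y=0), facing East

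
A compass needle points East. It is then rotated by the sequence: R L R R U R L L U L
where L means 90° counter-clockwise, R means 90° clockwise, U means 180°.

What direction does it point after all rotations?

Answer: Final heading: East

Derivation:
Start: East
  R (right (90° clockwise)) -> South
  L (left (90° counter-clockwise)) -> East
  R (right (90° clockwise)) -> South
  R (right (90° clockwise)) -> West
  U (U-turn (180°)) -> East
  R (right (90° clockwise)) -> South
  L (left (90° counter-clockwise)) -> East
  L (left (90° counter-clockwise)) -> North
  U (U-turn (180°)) -> South
  L (left (90° counter-clockwise)) -> East
Final: East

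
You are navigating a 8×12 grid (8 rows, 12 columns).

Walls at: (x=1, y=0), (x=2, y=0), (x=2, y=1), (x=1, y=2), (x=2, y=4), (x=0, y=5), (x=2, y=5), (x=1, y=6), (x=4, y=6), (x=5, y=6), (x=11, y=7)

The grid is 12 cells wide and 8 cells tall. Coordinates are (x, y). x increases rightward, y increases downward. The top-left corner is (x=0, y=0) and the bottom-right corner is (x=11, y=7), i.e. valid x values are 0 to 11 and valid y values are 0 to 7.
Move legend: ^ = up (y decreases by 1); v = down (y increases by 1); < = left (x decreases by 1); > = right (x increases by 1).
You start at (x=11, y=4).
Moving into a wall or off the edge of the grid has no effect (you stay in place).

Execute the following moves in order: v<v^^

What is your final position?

Start: (x=11, y=4)
  v (down): (x=11, y=4) -> (x=11, y=5)
  < (left): (x=11, y=5) -> (x=10, y=5)
  v (down): (x=10, y=5) -> (x=10, y=6)
  ^ (up): (x=10, y=6) -> (x=10, y=5)
  ^ (up): (x=10, y=5) -> (x=10, y=4)
Final: (x=10, y=4)

Answer: Final position: (x=10, y=4)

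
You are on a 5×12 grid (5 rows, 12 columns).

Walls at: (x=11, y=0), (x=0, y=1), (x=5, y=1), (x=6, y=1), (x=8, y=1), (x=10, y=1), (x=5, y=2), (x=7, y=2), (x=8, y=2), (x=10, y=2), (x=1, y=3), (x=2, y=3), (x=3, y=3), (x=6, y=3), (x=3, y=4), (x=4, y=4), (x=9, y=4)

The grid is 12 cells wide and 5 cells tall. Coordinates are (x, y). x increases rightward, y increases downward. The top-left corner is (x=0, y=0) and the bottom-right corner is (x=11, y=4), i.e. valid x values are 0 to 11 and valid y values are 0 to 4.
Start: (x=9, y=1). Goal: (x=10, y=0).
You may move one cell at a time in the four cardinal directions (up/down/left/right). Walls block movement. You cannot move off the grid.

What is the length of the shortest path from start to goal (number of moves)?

BFS from (x=9, y=1) until reaching (x=10, y=0):
  Distance 0: (x=9, y=1)
  Distance 1: (x=9, y=0), (x=9, y=2)
  Distance 2: (x=8, y=0), (x=10, y=0), (x=9, y=3)  <- goal reached here
One shortest path (2 moves): (x=9, y=1) -> (x=9, y=0) -> (x=10, y=0)

Answer: Shortest path length: 2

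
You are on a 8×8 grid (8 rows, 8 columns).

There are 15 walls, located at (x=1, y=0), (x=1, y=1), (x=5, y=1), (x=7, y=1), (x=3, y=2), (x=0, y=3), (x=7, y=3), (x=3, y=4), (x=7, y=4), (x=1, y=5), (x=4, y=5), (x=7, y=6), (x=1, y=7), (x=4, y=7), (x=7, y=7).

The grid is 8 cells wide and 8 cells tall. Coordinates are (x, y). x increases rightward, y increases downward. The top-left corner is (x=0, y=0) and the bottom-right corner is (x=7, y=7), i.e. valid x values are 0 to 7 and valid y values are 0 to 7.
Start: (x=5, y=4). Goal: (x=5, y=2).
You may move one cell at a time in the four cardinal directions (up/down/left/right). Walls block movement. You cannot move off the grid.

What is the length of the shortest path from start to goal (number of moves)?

BFS from (x=5, y=4) until reaching (x=5, y=2):
  Distance 0: (x=5, y=4)
  Distance 1: (x=5, y=3), (x=4, y=4), (x=6, y=4), (x=5, y=5)
  Distance 2: (x=5, y=2), (x=4, y=3), (x=6, y=3), (x=6, y=5), (x=5, y=6)  <- goal reached here
One shortest path (2 moves): (x=5, y=4) -> (x=5, y=3) -> (x=5, y=2)

Answer: Shortest path length: 2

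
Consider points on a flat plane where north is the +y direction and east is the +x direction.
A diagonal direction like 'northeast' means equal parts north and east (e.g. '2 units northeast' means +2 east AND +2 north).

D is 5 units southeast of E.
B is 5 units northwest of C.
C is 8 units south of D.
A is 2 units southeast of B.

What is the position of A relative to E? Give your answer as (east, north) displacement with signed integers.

Answer: A is at (east=2, north=-10) relative to E.

Derivation:
Place E at the origin (east=0, north=0).
  D is 5 units southeast of E: delta (east=+5, north=-5); D at (east=5, north=-5).
  C is 8 units south of D: delta (east=+0, north=-8); C at (east=5, north=-13).
  B is 5 units northwest of C: delta (east=-5, north=+5); B at (east=0, north=-8).
  A is 2 units southeast of B: delta (east=+2, north=-2); A at (east=2, north=-10).
Therefore A relative to E: (east=2, north=-10).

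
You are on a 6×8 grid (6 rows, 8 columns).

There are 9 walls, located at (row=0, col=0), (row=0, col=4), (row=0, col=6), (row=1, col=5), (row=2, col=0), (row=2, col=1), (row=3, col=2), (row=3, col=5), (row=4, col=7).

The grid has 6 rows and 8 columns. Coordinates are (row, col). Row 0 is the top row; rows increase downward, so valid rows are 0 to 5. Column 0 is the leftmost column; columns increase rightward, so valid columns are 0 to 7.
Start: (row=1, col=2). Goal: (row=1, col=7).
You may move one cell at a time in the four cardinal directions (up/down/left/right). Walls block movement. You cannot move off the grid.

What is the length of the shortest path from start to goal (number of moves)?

BFS from (row=1, col=2) until reaching (row=1, col=7):
  Distance 0: (row=1, col=2)
  Distance 1: (row=0, col=2), (row=1, col=1), (row=1, col=3), (row=2, col=2)
  Distance 2: (row=0, col=1), (row=0, col=3), (row=1, col=0), (row=1, col=4), (row=2, col=3)
  Distance 3: (row=2, col=4), (row=3, col=3)
  Distance 4: (row=2, col=5), (row=3, col=4), (row=4, col=3)
  Distance 5: (row=2, col=6), (row=4, col=2), (row=4, col=4), (row=5, col=3)
  Distance 6: (row=1, col=6), (row=2, col=7), (row=3, col=6), (row=4, col=1), (row=4, col=5), (row=5, col=2), (row=5, col=4)
  Distance 7: (row=1, col=7), (row=3, col=1), (row=3, col=7), (row=4, col=0), (row=4, col=6), (row=5, col=1), (row=5, col=5)  <- goal reached here
One shortest path (7 moves): (row=1, col=2) -> (row=1, col=3) -> (row=1, col=4) -> (row=2, col=4) -> (row=2, col=5) -> (row=2, col=6) -> (row=2, col=7) -> (row=1, col=7)

Answer: Shortest path length: 7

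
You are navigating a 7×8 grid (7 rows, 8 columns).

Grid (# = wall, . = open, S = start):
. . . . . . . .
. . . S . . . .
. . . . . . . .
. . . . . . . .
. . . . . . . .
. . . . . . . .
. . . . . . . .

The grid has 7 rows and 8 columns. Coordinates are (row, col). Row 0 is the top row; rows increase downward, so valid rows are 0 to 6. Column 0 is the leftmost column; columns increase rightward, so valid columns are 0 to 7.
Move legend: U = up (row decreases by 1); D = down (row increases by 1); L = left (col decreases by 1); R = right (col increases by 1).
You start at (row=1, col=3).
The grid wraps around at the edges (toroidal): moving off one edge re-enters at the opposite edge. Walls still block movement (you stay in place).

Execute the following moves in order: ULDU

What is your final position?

Answer: Final position: (row=0, col=2)

Derivation:
Start: (row=1, col=3)
  U (up): (row=1, col=3) -> (row=0, col=3)
  L (left): (row=0, col=3) -> (row=0, col=2)
  D (down): (row=0, col=2) -> (row=1, col=2)
  U (up): (row=1, col=2) -> (row=0, col=2)
Final: (row=0, col=2)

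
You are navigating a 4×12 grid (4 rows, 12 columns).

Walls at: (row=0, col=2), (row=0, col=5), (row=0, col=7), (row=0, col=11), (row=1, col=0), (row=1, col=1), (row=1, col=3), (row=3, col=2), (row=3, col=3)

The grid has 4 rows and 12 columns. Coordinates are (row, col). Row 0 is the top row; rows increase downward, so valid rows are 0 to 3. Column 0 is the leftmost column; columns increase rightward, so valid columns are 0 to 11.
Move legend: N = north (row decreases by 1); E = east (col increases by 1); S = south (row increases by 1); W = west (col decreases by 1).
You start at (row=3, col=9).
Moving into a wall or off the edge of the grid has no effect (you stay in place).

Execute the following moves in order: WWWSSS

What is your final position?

Start: (row=3, col=9)
  W (west): (row=3, col=9) -> (row=3, col=8)
  W (west): (row=3, col=8) -> (row=3, col=7)
  W (west): (row=3, col=7) -> (row=3, col=6)
  [×3]S (south): blocked, stay at (row=3, col=6)
Final: (row=3, col=6)

Answer: Final position: (row=3, col=6)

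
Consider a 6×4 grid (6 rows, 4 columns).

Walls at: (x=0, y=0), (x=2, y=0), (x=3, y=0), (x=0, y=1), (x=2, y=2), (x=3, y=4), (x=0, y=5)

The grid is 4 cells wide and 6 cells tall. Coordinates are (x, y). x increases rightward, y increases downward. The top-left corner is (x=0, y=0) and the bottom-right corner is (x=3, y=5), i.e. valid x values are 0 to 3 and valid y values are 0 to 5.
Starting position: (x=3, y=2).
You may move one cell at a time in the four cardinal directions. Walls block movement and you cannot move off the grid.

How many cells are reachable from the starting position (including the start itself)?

Answer: Reachable cells: 17

Derivation:
BFS flood-fill from (x=3, y=2):
  Distance 0: (x=3, y=2)
  Distance 1: (x=3, y=1), (x=3, y=3)
  Distance 2: (x=2, y=1), (x=2, y=3)
  Distance 3: (x=1, y=1), (x=1, y=3), (x=2, y=4)
  Distance 4: (x=1, y=0), (x=1, y=2), (x=0, y=3), (x=1, y=4), (x=2, y=5)
  Distance 5: (x=0, y=2), (x=0, y=4), (x=1, y=5), (x=3, y=5)
Total reachable: 17 (grid has 17 open cells total)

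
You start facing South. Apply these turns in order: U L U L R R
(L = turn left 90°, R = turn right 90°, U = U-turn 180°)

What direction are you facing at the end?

Answer: Final heading: South

Derivation:
Start: South
  U (U-turn (180°)) -> North
  L (left (90° counter-clockwise)) -> West
  U (U-turn (180°)) -> East
  L (left (90° counter-clockwise)) -> North
  R (right (90° clockwise)) -> East
  R (right (90° clockwise)) -> South
Final: South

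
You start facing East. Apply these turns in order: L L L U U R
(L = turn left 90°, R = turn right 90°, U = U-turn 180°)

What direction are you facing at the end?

Start: East
  L (left (90° counter-clockwise)) -> North
  L (left (90° counter-clockwise)) -> West
  L (left (90° counter-clockwise)) -> South
  U (U-turn (180°)) -> North
  U (U-turn (180°)) -> South
  R (right (90° clockwise)) -> West
Final: West

Answer: Final heading: West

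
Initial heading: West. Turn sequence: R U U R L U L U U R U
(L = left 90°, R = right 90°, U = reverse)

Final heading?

Answer: Final heading: North

Derivation:
Start: West
  R (right (90° clockwise)) -> North
  U (U-turn (180°)) -> South
  U (U-turn (180°)) -> North
  R (right (90° clockwise)) -> East
  L (left (90° counter-clockwise)) -> North
  U (U-turn (180°)) -> South
  L (left (90° counter-clockwise)) -> East
  U (U-turn (180°)) -> West
  U (U-turn (180°)) -> East
  R (right (90° clockwise)) -> South
  U (U-turn (180°)) -> North
Final: North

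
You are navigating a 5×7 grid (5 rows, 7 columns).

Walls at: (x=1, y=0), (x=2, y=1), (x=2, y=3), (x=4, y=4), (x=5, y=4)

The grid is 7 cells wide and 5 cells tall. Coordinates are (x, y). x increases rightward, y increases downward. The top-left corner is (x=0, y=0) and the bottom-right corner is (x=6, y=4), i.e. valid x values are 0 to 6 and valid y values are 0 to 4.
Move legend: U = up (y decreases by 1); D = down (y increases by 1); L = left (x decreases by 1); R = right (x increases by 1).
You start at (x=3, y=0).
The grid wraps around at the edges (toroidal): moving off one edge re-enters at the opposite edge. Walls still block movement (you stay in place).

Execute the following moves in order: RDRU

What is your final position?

Start: (x=3, y=0)
  R (right): (x=3, y=0) -> (x=4, y=0)
  D (down): (x=4, y=0) -> (x=4, y=1)
  R (right): (x=4, y=1) -> (x=5, y=1)
  U (up): (x=5, y=1) -> (x=5, y=0)
Final: (x=5, y=0)

Answer: Final position: (x=5, y=0)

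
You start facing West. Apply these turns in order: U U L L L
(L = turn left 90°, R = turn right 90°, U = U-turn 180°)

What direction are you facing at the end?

Answer: Final heading: North

Derivation:
Start: West
  U (U-turn (180°)) -> East
  U (U-turn (180°)) -> West
  L (left (90° counter-clockwise)) -> South
  L (left (90° counter-clockwise)) -> East
  L (left (90° counter-clockwise)) -> North
Final: North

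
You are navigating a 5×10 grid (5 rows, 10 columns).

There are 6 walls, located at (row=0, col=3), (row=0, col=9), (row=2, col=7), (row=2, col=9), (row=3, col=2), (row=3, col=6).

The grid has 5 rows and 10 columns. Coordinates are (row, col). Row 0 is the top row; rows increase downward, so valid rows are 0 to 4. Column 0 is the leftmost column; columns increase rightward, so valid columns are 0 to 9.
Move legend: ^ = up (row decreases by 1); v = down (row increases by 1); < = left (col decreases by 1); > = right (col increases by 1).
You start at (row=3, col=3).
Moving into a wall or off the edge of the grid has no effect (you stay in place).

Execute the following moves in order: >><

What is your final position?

Start: (row=3, col=3)
  > (right): (row=3, col=3) -> (row=3, col=4)
  > (right): (row=3, col=4) -> (row=3, col=5)
  < (left): (row=3, col=5) -> (row=3, col=4)
Final: (row=3, col=4)

Answer: Final position: (row=3, col=4)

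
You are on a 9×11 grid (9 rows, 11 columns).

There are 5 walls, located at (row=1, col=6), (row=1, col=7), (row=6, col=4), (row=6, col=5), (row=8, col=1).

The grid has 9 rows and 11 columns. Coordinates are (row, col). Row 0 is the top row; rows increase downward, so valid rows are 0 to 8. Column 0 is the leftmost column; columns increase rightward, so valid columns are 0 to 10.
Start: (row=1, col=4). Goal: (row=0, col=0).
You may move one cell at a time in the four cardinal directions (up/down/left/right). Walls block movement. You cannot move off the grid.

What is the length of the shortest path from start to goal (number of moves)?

Answer: Shortest path length: 5

Derivation:
BFS from (row=1, col=4) until reaching (row=0, col=0):
  Distance 0: (row=1, col=4)
  Distance 1: (row=0, col=4), (row=1, col=3), (row=1, col=5), (row=2, col=4)
  Distance 2: (row=0, col=3), (row=0, col=5), (row=1, col=2), (row=2, col=3), (row=2, col=5), (row=3, col=4)
  Distance 3: (row=0, col=2), (row=0, col=6), (row=1, col=1), (row=2, col=2), (row=2, col=6), (row=3, col=3), (row=3, col=5), (row=4, col=4)
  Distance 4: (row=0, col=1), (row=0, col=7), (row=1, col=0), (row=2, col=1), (row=2, col=7), (row=3, col=2), (row=3, col=6), (row=4, col=3), (row=4, col=5), (row=5, col=4)
  Distance 5: (row=0, col=0), (row=0, col=8), (row=2, col=0), (row=2, col=8), (row=3, col=1), (row=3, col=7), (row=4, col=2), (row=4, col=6), (row=5, col=3), (row=5, col=5)  <- goal reached here
One shortest path (5 moves): (row=1, col=4) -> (row=1, col=3) -> (row=1, col=2) -> (row=1, col=1) -> (row=1, col=0) -> (row=0, col=0)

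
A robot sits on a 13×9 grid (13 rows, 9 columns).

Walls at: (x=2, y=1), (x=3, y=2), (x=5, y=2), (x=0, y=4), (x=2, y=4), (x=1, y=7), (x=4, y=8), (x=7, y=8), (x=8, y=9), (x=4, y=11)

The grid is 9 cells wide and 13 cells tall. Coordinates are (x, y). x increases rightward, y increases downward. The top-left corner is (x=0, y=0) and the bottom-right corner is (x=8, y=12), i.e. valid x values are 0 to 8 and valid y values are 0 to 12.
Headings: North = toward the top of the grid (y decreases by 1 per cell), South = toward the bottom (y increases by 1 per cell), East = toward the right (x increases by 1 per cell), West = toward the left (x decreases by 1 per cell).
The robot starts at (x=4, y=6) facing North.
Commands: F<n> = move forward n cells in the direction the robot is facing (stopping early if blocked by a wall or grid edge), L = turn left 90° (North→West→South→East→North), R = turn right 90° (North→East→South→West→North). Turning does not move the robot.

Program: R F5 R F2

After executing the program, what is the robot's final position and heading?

Answer: Final position: (x=8, y=8), facing South

Derivation:
Start: (x=4, y=6), facing North
  R: turn right, now facing East
  F5: move forward 4/5 (blocked), now at (x=8, y=6)
  R: turn right, now facing South
  F2: move forward 2, now at (x=8, y=8)
Final: (x=8, y=8), facing South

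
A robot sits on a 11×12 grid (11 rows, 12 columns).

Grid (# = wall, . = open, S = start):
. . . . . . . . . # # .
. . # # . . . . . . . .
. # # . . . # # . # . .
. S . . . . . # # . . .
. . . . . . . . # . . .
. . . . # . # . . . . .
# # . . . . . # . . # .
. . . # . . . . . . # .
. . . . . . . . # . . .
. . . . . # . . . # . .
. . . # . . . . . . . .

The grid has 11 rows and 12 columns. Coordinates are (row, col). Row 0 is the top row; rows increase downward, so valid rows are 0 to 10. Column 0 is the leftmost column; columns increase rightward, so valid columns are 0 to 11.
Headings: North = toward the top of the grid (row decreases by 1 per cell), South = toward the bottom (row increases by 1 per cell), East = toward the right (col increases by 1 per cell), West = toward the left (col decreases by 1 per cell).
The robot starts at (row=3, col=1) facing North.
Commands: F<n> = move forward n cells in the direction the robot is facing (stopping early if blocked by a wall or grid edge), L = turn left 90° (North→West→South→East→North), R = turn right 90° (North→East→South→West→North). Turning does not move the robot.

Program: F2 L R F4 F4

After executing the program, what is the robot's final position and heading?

Start: (row=3, col=1), facing North
  F2: move forward 0/2 (blocked), now at (row=3, col=1)
  L: turn left, now facing West
  R: turn right, now facing North
  F4: move forward 0/4 (blocked), now at (row=3, col=1)
  F4: move forward 0/4 (blocked), now at (row=3, col=1)
Final: (row=3, col=1), facing North

Answer: Final position: (row=3, col=1), facing North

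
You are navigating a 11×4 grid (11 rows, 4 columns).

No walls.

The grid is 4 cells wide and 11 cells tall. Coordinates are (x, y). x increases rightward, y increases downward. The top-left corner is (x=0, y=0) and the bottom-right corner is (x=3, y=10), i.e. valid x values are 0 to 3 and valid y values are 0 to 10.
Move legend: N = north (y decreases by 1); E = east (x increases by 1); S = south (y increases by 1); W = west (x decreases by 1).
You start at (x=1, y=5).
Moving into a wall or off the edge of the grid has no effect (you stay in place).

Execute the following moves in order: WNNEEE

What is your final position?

Answer: Final position: (x=3, y=3)

Derivation:
Start: (x=1, y=5)
  W (west): (x=1, y=5) -> (x=0, y=5)
  N (north): (x=0, y=5) -> (x=0, y=4)
  N (north): (x=0, y=4) -> (x=0, y=3)
  E (east): (x=0, y=3) -> (x=1, y=3)
  E (east): (x=1, y=3) -> (x=2, y=3)
  E (east): (x=2, y=3) -> (x=3, y=3)
Final: (x=3, y=3)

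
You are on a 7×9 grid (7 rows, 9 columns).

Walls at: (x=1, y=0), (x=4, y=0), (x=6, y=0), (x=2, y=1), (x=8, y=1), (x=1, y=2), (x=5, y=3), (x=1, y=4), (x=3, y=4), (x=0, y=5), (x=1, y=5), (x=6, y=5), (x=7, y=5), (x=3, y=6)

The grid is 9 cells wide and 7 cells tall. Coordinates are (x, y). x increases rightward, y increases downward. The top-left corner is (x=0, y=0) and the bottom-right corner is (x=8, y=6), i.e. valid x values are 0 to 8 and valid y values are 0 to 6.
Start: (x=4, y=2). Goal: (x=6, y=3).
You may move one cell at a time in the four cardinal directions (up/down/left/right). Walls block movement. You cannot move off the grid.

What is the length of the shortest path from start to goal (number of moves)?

BFS from (x=4, y=2) until reaching (x=6, y=3):
  Distance 0: (x=4, y=2)
  Distance 1: (x=4, y=1), (x=3, y=2), (x=5, y=2), (x=4, y=3)
  Distance 2: (x=3, y=1), (x=5, y=1), (x=2, y=2), (x=6, y=2), (x=3, y=3), (x=4, y=4)
  Distance 3: (x=3, y=0), (x=5, y=0), (x=6, y=1), (x=7, y=2), (x=2, y=3), (x=6, y=3), (x=5, y=4), (x=4, y=5)  <- goal reached here
One shortest path (3 moves): (x=4, y=2) -> (x=5, y=2) -> (x=6, y=2) -> (x=6, y=3)

Answer: Shortest path length: 3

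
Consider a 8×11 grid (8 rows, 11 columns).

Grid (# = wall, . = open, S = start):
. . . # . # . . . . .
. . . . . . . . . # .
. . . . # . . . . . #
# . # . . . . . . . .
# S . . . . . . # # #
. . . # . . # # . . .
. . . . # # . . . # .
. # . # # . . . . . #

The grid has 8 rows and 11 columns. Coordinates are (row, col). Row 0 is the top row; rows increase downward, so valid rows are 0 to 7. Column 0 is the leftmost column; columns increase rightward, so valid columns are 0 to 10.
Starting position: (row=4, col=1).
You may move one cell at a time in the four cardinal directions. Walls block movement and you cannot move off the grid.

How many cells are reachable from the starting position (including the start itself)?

Answer: Reachable cells: 55

Derivation:
BFS flood-fill from (row=4, col=1):
  Distance 0: (row=4, col=1)
  Distance 1: (row=3, col=1), (row=4, col=2), (row=5, col=1)
  Distance 2: (row=2, col=1), (row=4, col=3), (row=5, col=0), (row=5, col=2), (row=6, col=1)
  Distance 3: (row=1, col=1), (row=2, col=0), (row=2, col=2), (row=3, col=3), (row=4, col=4), (row=6, col=0), (row=6, col=2)
  Distance 4: (row=0, col=1), (row=1, col=0), (row=1, col=2), (row=2, col=3), (row=3, col=4), (row=4, col=5), (row=5, col=4), (row=6, col=3), (row=7, col=0), (row=7, col=2)
  Distance 5: (row=0, col=0), (row=0, col=2), (row=1, col=3), (row=3, col=5), (row=4, col=6), (row=5, col=5)
  Distance 6: (row=1, col=4), (row=2, col=5), (row=3, col=6), (row=4, col=7)
  Distance 7: (row=0, col=4), (row=1, col=5), (row=2, col=6), (row=3, col=7)
  Distance 8: (row=1, col=6), (row=2, col=7), (row=3, col=8)
  Distance 9: (row=0, col=6), (row=1, col=7), (row=2, col=8), (row=3, col=9)
  Distance 10: (row=0, col=7), (row=1, col=8), (row=2, col=9), (row=3, col=10)
  Distance 11: (row=0, col=8)
  Distance 12: (row=0, col=9)
  Distance 13: (row=0, col=10)
  Distance 14: (row=1, col=10)
Total reachable: 55 (grid has 67 open cells total)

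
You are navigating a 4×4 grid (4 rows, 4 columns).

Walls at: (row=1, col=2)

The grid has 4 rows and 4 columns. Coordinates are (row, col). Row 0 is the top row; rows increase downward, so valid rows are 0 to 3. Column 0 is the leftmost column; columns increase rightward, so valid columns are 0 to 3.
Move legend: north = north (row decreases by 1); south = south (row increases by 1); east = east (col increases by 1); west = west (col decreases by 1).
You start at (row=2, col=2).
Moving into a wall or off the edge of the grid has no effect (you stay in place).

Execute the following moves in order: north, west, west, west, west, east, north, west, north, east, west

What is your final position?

Answer: Final position: (row=0, col=0)

Derivation:
Start: (row=2, col=2)
  north (north): blocked, stay at (row=2, col=2)
  west (west): (row=2, col=2) -> (row=2, col=1)
  west (west): (row=2, col=1) -> (row=2, col=0)
  west (west): blocked, stay at (row=2, col=0)
  west (west): blocked, stay at (row=2, col=0)
  east (east): (row=2, col=0) -> (row=2, col=1)
  north (north): (row=2, col=1) -> (row=1, col=1)
  west (west): (row=1, col=1) -> (row=1, col=0)
  north (north): (row=1, col=0) -> (row=0, col=0)
  east (east): (row=0, col=0) -> (row=0, col=1)
  west (west): (row=0, col=1) -> (row=0, col=0)
Final: (row=0, col=0)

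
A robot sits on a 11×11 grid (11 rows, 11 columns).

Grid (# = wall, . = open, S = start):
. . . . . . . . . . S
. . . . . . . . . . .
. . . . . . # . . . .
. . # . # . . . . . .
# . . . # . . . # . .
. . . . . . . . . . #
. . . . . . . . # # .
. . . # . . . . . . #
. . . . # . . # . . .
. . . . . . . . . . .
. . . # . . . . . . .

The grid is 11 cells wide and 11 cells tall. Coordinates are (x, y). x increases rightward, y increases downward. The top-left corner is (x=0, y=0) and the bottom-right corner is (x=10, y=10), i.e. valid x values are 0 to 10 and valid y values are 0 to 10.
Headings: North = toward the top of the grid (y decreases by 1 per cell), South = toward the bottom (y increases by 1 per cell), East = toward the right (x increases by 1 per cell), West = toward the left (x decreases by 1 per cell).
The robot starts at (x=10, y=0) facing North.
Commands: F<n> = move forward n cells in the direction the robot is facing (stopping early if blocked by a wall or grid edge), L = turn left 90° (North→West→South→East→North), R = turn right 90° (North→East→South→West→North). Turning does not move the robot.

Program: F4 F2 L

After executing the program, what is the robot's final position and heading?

Answer: Final position: (x=10, y=0), facing West

Derivation:
Start: (x=10, y=0), facing North
  F4: move forward 0/4 (blocked), now at (x=10, y=0)
  F2: move forward 0/2 (blocked), now at (x=10, y=0)
  L: turn left, now facing West
Final: (x=10, y=0), facing West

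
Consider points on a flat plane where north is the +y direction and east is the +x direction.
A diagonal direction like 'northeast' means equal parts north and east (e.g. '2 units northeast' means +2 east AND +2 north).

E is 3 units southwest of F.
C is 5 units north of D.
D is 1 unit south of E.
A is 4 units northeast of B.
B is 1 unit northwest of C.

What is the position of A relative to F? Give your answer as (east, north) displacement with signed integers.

Place F at the origin (east=0, north=0).
  E is 3 units southwest of F: delta (east=-3, north=-3); E at (east=-3, north=-3).
  D is 1 unit south of E: delta (east=+0, north=-1); D at (east=-3, north=-4).
  C is 5 units north of D: delta (east=+0, north=+5); C at (east=-3, north=1).
  B is 1 unit northwest of C: delta (east=-1, north=+1); B at (east=-4, north=2).
  A is 4 units northeast of B: delta (east=+4, north=+4); A at (east=0, north=6).
Therefore A relative to F: (east=0, north=6).

Answer: A is at (east=0, north=6) relative to F.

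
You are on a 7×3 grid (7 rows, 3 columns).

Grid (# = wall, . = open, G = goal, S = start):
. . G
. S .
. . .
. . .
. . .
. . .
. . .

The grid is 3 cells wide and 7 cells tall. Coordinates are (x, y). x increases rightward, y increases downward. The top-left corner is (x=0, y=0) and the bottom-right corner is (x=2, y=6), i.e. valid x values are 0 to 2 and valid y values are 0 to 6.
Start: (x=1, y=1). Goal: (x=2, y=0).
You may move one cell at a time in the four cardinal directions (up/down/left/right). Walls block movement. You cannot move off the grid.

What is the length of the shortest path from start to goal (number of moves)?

BFS from (x=1, y=1) until reaching (x=2, y=0):
  Distance 0: (x=1, y=1)
  Distance 1: (x=1, y=0), (x=0, y=1), (x=2, y=1), (x=1, y=2)
  Distance 2: (x=0, y=0), (x=2, y=0), (x=0, y=2), (x=2, y=2), (x=1, y=3)  <- goal reached here
One shortest path (2 moves): (x=1, y=1) -> (x=2, y=1) -> (x=2, y=0)

Answer: Shortest path length: 2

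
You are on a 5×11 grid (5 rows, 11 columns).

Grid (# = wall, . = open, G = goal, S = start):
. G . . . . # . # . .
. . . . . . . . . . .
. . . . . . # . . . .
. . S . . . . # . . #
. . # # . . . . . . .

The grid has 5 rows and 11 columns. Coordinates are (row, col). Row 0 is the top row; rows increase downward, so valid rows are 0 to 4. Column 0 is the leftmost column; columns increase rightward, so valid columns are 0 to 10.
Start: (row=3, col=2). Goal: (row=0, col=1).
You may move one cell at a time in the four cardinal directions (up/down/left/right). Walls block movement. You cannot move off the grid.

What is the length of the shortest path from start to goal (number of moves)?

BFS from (row=3, col=2) until reaching (row=0, col=1):
  Distance 0: (row=3, col=2)
  Distance 1: (row=2, col=2), (row=3, col=1), (row=3, col=3)
  Distance 2: (row=1, col=2), (row=2, col=1), (row=2, col=3), (row=3, col=0), (row=3, col=4), (row=4, col=1)
  Distance 3: (row=0, col=2), (row=1, col=1), (row=1, col=3), (row=2, col=0), (row=2, col=4), (row=3, col=5), (row=4, col=0), (row=4, col=4)
  Distance 4: (row=0, col=1), (row=0, col=3), (row=1, col=0), (row=1, col=4), (row=2, col=5), (row=3, col=6), (row=4, col=5)  <- goal reached here
One shortest path (4 moves): (row=3, col=2) -> (row=3, col=1) -> (row=2, col=1) -> (row=1, col=1) -> (row=0, col=1)

Answer: Shortest path length: 4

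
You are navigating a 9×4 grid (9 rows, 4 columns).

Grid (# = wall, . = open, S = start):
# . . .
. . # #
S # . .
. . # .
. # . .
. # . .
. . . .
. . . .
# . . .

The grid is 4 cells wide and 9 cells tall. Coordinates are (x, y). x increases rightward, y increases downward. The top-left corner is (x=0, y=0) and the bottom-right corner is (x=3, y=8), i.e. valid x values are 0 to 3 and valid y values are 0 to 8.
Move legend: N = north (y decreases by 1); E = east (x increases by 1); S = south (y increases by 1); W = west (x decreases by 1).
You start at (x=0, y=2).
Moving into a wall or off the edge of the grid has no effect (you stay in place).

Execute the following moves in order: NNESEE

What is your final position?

Start: (x=0, y=2)
  N (north): (x=0, y=2) -> (x=0, y=1)
  N (north): blocked, stay at (x=0, y=1)
  E (east): (x=0, y=1) -> (x=1, y=1)
  S (south): blocked, stay at (x=1, y=1)
  E (east): blocked, stay at (x=1, y=1)
  E (east): blocked, stay at (x=1, y=1)
Final: (x=1, y=1)

Answer: Final position: (x=1, y=1)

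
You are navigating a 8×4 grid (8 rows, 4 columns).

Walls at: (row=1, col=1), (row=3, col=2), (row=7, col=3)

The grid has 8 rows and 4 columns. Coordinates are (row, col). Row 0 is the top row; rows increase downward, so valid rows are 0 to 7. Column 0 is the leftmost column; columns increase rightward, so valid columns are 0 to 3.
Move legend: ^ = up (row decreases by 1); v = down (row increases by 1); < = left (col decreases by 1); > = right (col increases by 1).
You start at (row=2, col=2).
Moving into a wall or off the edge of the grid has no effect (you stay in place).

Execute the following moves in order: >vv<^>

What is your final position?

Start: (row=2, col=2)
  > (right): (row=2, col=2) -> (row=2, col=3)
  v (down): (row=2, col=3) -> (row=3, col=3)
  v (down): (row=3, col=3) -> (row=4, col=3)
  < (left): (row=4, col=3) -> (row=4, col=2)
  ^ (up): blocked, stay at (row=4, col=2)
  > (right): (row=4, col=2) -> (row=4, col=3)
Final: (row=4, col=3)

Answer: Final position: (row=4, col=3)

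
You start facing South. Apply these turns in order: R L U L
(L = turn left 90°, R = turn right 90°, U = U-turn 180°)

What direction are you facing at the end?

Start: South
  R (right (90° clockwise)) -> West
  L (left (90° counter-clockwise)) -> South
  U (U-turn (180°)) -> North
  L (left (90° counter-clockwise)) -> West
Final: West

Answer: Final heading: West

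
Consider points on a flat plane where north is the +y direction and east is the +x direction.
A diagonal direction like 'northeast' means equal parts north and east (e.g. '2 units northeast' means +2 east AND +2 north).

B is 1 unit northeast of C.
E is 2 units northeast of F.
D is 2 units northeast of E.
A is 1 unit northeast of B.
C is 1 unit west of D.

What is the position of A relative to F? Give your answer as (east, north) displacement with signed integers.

Place F at the origin (east=0, north=0).
  E is 2 units northeast of F: delta (east=+2, north=+2); E at (east=2, north=2).
  D is 2 units northeast of E: delta (east=+2, north=+2); D at (east=4, north=4).
  C is 1 unit west of D: delta (east=-1, north=+0); C at (east=3, north=4).
  B is 1 unit northeast of C: delta (east=+1, north=+1); B at (east=4, north=5).
  A is 1 unit northeast of B: delta (east=+1, north=+1); A at (east=5, north=6).
Therefore A relative to F: (east=5, north=6).

Answer: A is at (east=5, north=6) relative to F.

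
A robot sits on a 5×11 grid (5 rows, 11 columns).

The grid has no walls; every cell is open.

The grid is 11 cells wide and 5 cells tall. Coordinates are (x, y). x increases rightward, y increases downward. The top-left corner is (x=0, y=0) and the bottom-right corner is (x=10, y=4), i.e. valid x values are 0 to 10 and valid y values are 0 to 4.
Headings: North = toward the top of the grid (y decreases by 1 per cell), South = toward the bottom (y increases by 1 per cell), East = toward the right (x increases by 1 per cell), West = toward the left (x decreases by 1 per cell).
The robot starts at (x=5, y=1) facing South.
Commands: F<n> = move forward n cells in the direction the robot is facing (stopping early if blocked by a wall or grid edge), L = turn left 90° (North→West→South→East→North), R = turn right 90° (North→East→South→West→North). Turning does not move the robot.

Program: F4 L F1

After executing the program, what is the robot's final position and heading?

Answer: Final position: (x=6, y=4), facing East

Derivation:
Start: (x=5, y=1), facing South
  F4: move forward 3/4 (blocked), now at (x=5, y=4)
  L: turn left, now facing East
  F1: move forward 1, now at (x=6, y=4)
Final: (x=6, y=4), facing East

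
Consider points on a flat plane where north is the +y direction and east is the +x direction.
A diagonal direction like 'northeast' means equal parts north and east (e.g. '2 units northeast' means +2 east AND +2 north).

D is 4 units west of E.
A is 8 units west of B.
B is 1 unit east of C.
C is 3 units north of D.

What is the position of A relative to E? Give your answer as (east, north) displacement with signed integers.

Place E at the origin (east=0, north=0).
  D is 4 units west of E: delta (east=-4, north=+0); D at (east=-4, north=0).
  C is 3 units north of D: delta (east=+0, north=+3); C at (east=-4, north=3).
  B is 1 unit east of C: delta (east=+1, north=+0); B at (east=-3, north=3).
  A is 8 units west of B: delta (east=-8, north=+0); A at (east=-11, north=3).
Therefore A relative to E: (east=-11, north=3).

Answer: A is at (east=-11, north=3) relative to E.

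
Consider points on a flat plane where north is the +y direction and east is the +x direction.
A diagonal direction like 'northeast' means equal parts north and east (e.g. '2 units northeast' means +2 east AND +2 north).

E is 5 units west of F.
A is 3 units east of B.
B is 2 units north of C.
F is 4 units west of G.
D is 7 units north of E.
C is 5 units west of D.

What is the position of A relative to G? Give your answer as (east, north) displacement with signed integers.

Place G at the origin (east=0, north=0).
  F is 4 units west of G: delta (east=-4, north=+0); F at (east=-4, north=0).
  E is 5 units west of F: delta (east=-5, north=+0); E at (east=-9, north=0).
  D is 7 units north of E: delta (east=+0, north=+7); D at (east=-9, north=7).
  C is 5 units west of D: delta (east=-5, north=+0); C at (east=-14, north=7).
  B is 2 units north of C: delta (east=+0, north=+2); B at (east=-14, north=9).
  A is 3 units east of B: delta (east=+3, north=+0); A at (east=-11, north=9).
Therefore A relative to G: (east=-11, north=9).

Answer: A is at (east=-11, north=9) relative to G.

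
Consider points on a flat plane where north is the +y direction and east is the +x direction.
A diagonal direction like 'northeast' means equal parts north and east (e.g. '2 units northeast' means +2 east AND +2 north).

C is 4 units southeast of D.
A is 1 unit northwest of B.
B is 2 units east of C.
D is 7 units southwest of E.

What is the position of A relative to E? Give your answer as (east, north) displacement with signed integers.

Answer: A is at (east=-2, north=-10) relative to E.

Derivation:
Place E at the origin (east=0, north=0).
  D is 7 units southwest of E: delta (east=-7, north=-7); D at (east=-7, north=-7).
  C is 4 units southeast of D: delta (east=+4, north=-4); C at (east=-3, north=-11).
  B is 2 units east of C: delta (east=+2, north=+0); B at (east=-1, north=-11).
  A is 1 unit northwest of B: delta (east=-1, north=+1); A at (east=-2, north=-10).
Therefore A relative to E: (east=-2, north=-10).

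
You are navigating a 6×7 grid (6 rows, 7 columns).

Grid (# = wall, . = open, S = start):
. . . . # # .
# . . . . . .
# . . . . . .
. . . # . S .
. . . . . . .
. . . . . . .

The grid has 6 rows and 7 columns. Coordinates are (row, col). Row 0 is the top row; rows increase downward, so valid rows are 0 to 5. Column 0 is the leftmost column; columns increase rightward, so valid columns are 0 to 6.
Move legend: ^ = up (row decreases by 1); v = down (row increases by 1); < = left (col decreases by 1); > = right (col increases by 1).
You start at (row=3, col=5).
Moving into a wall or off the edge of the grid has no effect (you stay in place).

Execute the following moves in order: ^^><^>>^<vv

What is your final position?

Answer: Final position: (row=2, col=6)

Derivation:
Start: (row=3, col=5)
  ^ (up): (row=3, col=5) -> (row=2, col=5)
  ^ (up): (row=2, col=5) -> (row=1, col=5)
  > (right): (row=1, col=5) -> (row=1, col=6)
  < (left): (row=1, col=6) -> (row=1, col=5)
  ^ (up): blocked, stay at (row=1, col=5)
  > (right): (row=1, col=5) -> (row=1, col=6)
  > (right): blocked, stay at (row=1, col=6)
  ^ (up): (row=1, col=6) -> (row=0, col=6)
  < (left): blocked, stay at (row=0, col=6)
  v (down): (row=0, col=6) -> (row=1, col=6)
  v (down): (row=1, col=6) -> (row=2, col=6)
Final: (row=2, col=6)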